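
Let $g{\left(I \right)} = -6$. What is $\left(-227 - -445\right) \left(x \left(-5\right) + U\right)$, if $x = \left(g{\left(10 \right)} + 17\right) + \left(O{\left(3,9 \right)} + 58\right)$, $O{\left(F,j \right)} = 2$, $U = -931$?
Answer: $-280348$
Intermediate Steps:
$x = 71$ ($x = \left(-6 + 17\right) + \left(2 + 58\right) = 11 + 60 = 71$)
$\left(-227 - -445\right) \left(x \left(-5\right) + U\right) = \left(-227 - -445\right) \left(71 \left(-5\right) - 931\right) = \left(-227 + 445\right) \left(-355 - 931\right) = 218 \left(-1286\right) = -280348$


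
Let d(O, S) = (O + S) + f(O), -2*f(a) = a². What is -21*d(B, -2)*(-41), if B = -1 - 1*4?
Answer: -33579/2 ≈ -16790.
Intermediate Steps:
B = -5 (B = -1 - 4 = -5)
f(a) = -a²/2
d(O, S) = O + S - O²/2 (d(O, S) = (O + S) - O²/2 = O + S - O²/2)
-21*d(B, -2)*(-41) = -21*(-5 - 2 - ½*(-5)²)*(-41) = -21*(-5 - 2 - ½*25)*(-41) = -21*(-5 - 2 - 25/2)*(-41) = -21*(-39/2)*(-41) = (819/2)*(-41) = -33579/2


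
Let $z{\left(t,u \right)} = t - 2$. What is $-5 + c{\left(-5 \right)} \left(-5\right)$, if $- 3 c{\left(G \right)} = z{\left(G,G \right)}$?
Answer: $- \frac{50}{3} \approx -16.667$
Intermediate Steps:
$z{\left(t,u \right)} = -2 + t$ ($z{\left(t,u \right)} = t - 2 = -2 + t$)
$c{\left(G \right)} = \frac{2}{3} - \frac{G}{3}$ ($c{\left(G \right)} = - \frac{-2 + G}{3} = \frac{2}{3} - \frac{G}{3}$)
$-5 + c{\left(-5 \right)} \left(-5\right) = -5 + \left(\frac{2}{3} - - \frac{5}{3}\right) \left(-5\right) = -5 + \left(\frac{2}{3} + \frac{5}{3}\right) \left(-5\right) = -5 + \frac{7}{3} \left(-5\right) = -5 - \frac{35}{3} = - \frac{50}{3}$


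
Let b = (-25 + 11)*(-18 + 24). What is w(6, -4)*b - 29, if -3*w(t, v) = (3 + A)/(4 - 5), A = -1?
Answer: -85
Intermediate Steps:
w(t, v) = 2/3 (w(t, v) = -(3 - 1)/(3*(4 - 5)) = -2/(3*(-1)) = -2*(-1)/3 = -1/3*(-2) = 2/3)
b = -84 (b = -14*6 = -84)
w(6, -4)*b - 29 = (2/3)*(-84) - 29 = -56 - 29 = -85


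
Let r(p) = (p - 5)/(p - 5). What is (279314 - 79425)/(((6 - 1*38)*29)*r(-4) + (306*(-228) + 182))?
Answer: -199889/70514 ≈ -2.8347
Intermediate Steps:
r(p) = 1 (r(p) = (-5 + p)/(-5 + p) = 1)
(279314 - 79425)/(((6 - 1*38)*29)*r(-4) + (306*(-228) + 182)) = (279314 - 79425)/(((6 - 1*38)*29)*1 + (306*(-228) + 182)) = 199889/(((6 - 38)*29)*1 + (-69768 + 182)) = 199889/(-32*29*1 - 69586) = 199889/(-928*1 - 69586) = 199889/(-928 - 69586) = 199889/(-70514) = 199889*(-1/70514) = -199889/70514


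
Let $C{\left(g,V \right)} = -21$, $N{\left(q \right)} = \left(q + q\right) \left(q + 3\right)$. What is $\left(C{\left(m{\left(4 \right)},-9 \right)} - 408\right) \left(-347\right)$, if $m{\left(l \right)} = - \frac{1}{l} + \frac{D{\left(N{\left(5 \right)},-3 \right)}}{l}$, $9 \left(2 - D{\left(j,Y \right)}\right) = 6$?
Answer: $148863$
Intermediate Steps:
$N{\left(q \right)} = 2 q \left(3 + q\right)$
$D{\left(j,Y \right)} = \frac{4}{3}$ ($D{\left(j,Y \right)} = 2 - \frac{2}{3} = \frac{4}{3}$)
$m{\left(l \right)} = \frac{1}{3 l}$ ($m{\left(l \right)} = - \frac{1}{l} + \frac{4}{3 l} = \frac{1}{3 l}$)
$\left(C{\left(m{\left(4 \right)},-9 \right)} - 408\right) \left(-347\right) = \left(-21 - 408\right) \left(-347\right) = \left(-429\right) \left(-347\right) = 148863$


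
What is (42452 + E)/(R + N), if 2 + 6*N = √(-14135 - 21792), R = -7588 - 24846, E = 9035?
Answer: -20039358244/12623843721 - 102974*I*√35927/12623843721 ≈ -1.5874 - 0.0015461*I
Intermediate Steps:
R = -32434
N = -⅓ + I*√35927/6 (N = -⅓ + √(-14135 - 21792)/6 = -⅓ + √(-35927)/6 = -⅓ + (I*√35927)/6 = -⅓ + I*√35927/6 ≈ -0.33333 + 31.591*I)
(42452 + E)/(R + N) = (42452 + 9035)/(-32434 + (-⅓ + I*√35927/6)) = 51487/(-97303/3 + I*√35927/6)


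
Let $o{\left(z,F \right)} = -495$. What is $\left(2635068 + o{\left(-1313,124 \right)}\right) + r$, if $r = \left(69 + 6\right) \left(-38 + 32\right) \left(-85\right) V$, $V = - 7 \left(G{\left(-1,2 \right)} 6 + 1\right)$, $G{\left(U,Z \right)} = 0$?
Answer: $2366823$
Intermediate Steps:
$V = -7$ ($V = - 7 \left(0 \cdot 6 + 1\right) = - 7 \left(0 + 1\right) = \left(-7\right) 1 = -7$)
$r = -267750$ ($r = \left(69 + 6\right) \left(-38 + 32\right) \left(-85\right) \left(-7\right) = 75 \left(-6\right) \left(-85\right) \left(-7\right) = \left(-450\right) \left(-85\right) \left(-7\right) = 38250 \left(-7\right) = -267750$)
$\left(2635068 + o{\left(-1313,124 \right)}\right) + r = \left(2635068 - 495\right) - 267750 = 2634573 - 267750 = 2366823$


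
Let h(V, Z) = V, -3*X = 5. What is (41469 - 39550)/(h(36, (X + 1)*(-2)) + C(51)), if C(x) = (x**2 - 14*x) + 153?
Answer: 1919/2076 ≈ 0.92437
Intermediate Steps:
X = -5/3 (X = -1/3*5 = -5/3 ≈ -1.6667)
C(x) = 153 + x**2 - 14*x
(41469 - 39550)/(h(36, (X + 1)*(-2)) + C(51)) = (41469 - 39550)/(36 + (153 + 51**2 - 14*51)) = 1919/(36 + (153 + 2601 - 714)) = 1919/(36 + 2040) = 1919/2076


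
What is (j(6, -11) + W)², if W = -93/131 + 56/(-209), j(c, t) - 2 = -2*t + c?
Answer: 631384392409/749609641 ≈ 842.28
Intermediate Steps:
j(c, t) = 2 + c - 2*t (j(c, t) = 2 + (-2*t + c) = 2 + (c - 2*t) = 2 + c - 2*t)
W = -26773/27379 (W = -93*1/131 + 56*(-1/209) = -93/131 - 56/209 = -26773/27379 ≈ -0.97787)
(j(6, -11) + W)² = ((2 + 6 - 2*(-11)) - 26773/27379)² = ((2 + 6 + 22) - 26773/27379)² = (30 - 26773/27379)² = (794597/27379)² = 631384392409/749609641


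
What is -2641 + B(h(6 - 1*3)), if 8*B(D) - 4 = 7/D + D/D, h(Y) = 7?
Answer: -10561/4 ≈ -2640.3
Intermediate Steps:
B(D) = 5/8 + 7/(8*D) (B(D) = ½ + (7/D + D/D)/8 = ½ + (7/D + 1)/8 = ½ + (1 + 7/D)/8 = ½ + (⅛ + 7/(8*D)) = 5/8 + 7/(8*D))
-2641 + B(h(6 - 1*3)) = -2641 + (⅛)*(7 + 5*7)/7 = -2641 + (⅛)*(⅐)*(7 + 35) = -2641 + (⅛)*(⅐)*42 = -2641 + ¾ = -10561/4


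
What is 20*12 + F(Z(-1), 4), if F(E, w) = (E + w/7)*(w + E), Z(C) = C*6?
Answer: 1756/7 ≈ 250.86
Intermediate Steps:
Z(C) = 6*C
F(E, w) = (E + w)*(E + w/7) (F(E, w) = (E + w*(⅐))*(E + w) = (E + w/7)*(E + w) = (E + w)*(E + w/7))
20*12 + F(Z(-1), 4) = 20*12 + ((6*(-1))² + (⅐)*4² + (8/7)*(6*(-1))*4) = 240 + ((-6)² + (⅐)*16 + (8/7)*(-6)*4) = 240 + (36 + 16/7 - 192/7) = 240 + 76/7 = 1756/7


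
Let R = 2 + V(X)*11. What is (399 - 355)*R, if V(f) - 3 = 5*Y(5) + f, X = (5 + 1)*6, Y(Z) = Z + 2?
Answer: 35904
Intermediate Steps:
Y(Z) = 2 + Z
X = 36 (X = 6*6 = 36)
V(f) = 38 + f (V(f) = 3 + (5*(2 + 5) + f) = 3 + (5*7 + f) = 3 + (35 + f) = 38 + f)
R = 816 (R = 2 + (38 + 36)*11 = 2 + 74*11 = 2 + 814 = 816)
(399 - 355)*R = (399 - 355)*816 = 44*816 = 35904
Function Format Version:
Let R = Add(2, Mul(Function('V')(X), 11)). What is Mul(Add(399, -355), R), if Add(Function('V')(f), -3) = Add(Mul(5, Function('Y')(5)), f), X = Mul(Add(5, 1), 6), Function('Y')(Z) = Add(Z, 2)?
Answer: 35904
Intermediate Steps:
Function('Y')(Z) = Add(2, Z)
X = 36 (X = Mul(6, 6) = 36)
Function('V')(f) = Add(38, f) (Function('V')(f) = Add(3, Add(Mul(5, Add(2, 5)), f)) = Add(3, Add(Mul(5, 7), f)) = Add(3, Add(35, f)) = Add(38, f))
R = 816 (R = Add(2, Mul(Add(38, 36), 11)) = Add(2, Mul(74, 11)) = Add(2, 814) = 816)
Mul(Add(399, -355), R) = Mul(Add(399, -355), 816) = Mul(44, 816) = 35904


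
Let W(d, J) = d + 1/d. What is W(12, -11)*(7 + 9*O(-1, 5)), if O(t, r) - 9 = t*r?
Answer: 6235/12 ≈ 519.58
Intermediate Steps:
O(t, r) = 9 + r*t (O(t, r) = 9 + t*r = 9 + r*t)
W(12, -11)*(7 + 9*O(-1, 5)) = (12 + 1/12)*(7 + 9*(9 + 5*(-1))) = (12 + 1/12)*(7 + 9*(9 - 5)) = 145*(7 + 9*4)/12 = 145*(7 + 36)/12 = (145/12)*43 = 6235/12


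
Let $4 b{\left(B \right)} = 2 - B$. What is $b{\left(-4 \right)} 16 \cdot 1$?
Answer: $24$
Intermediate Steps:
$b{\left(B \right)} = \frac{1}{2} - \frac{B}{4}$ ($b{\left(B \right)} = \frac{2 - B}{4} = \frac{1}{2} - \frac{B}{4}$)
$b{\left(-4 \right)} 16 \cdot 1 = \left(\frac{1}{2} - -1\right) 16 \cdot 1 = \left(\frac{1}{2} + 1\right) 16 \cdot 1 = \frac{3}{2} \cdot 16 \cdot 1 = 24 \cdot 1 = 24$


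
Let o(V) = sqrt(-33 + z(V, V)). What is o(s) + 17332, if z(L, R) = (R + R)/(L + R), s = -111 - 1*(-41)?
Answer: 17332 + 4*I*sqrt(2) ≈ 17332.0 + 5.6569*I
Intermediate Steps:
s = -70 (s = -111 + 41 = -70)
z(L, R) = 2*R/(L + R) (z(L, R) = (2*R)/(L + R) = 2*R/(L + R))
o(V) = 4*I*sqrt(2) (o(V) = sqrt(-33 + 2*V/(V + V)) = sqrt(-33 + 2*V/((2*V))) = sqrt(-33 + 2*V*(1/(2*V))) = sqrt(-33 + 1) = sqrt(-32) = 4*I*sqrt(2))
o(s) + 17332 = 4*I*sqrt(2) + 17332 = 17332 + 4*I*sqrt(2)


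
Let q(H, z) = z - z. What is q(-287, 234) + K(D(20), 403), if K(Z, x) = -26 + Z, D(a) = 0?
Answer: -26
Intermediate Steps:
q(H, z) = 0
q(-287, 234) + K(D(20), 403) = 0 + (-26 + 0) = 0 - 26 = -26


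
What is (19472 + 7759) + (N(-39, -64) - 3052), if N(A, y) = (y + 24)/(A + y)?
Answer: 2490477/103 ≈ 24179.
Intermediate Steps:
N(A, y) = (24 + y)/(A + y)
(19472 + 7759) + (N(-39, -64) - 3052) = (19472 + 7759) + ((24 - 64)/(-39 - 64) - 3052) = 27231 + (-40/(-103) - 3052) = 27231 + (-1/103*(-40) - 3052) = 27231 + (40/103 - 3052) = 27231 - 314316/103 = 2490477/103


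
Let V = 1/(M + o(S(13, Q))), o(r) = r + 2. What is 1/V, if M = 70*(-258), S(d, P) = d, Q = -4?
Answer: -18045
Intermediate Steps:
o(r) = 2 + r
M = -18060
V = -1/18045 (V = 1/(-18060 + (2 + 13)) = 1/(-18060 + 15) = 1/(-18045) = -1/18045 ≈ -5.5417e-5)
1/V = 1/(-1/18045) = -18045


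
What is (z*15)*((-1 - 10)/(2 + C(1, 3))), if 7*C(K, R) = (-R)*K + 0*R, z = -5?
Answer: 525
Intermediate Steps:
C(K, R) = -K*R/7 (C(K, R) = ((-R)*K + 0*R)/7 = (-K*R + 0)/7 = (-K*R)/7 = -K*R/7)
(z*15)*((-1 - 10)/(2 + C(1, 3))) = (-5*15)*((-1 - 10)/(2 - 1/7*1*3)) = -(-825)/(2 - 3/7) = -(-825)/11/7 = -(-825)*7/11 = -75*(-7) = 525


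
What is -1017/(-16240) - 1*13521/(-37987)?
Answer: 258213819/616908880 ≈ 0.41856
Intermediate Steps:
-1017/(-16240) - 1*13521/(-37987) = -1017*(-1/16240) - 13521*(-1/37987) = 1017/16240 + 13521/37987 = 258213819/616908880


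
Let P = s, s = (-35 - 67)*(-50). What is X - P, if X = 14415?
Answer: 9315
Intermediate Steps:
s = 5100 (s = -102*(-50) = 5100)
P = 5100
X - P = 14415 - 1*5100 = 14415 - 5100 = 9315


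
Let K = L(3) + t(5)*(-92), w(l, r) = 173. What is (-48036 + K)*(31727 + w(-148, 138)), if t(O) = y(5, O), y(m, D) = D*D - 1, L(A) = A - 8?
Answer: -1602943100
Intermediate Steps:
L(A) = -8 + A
y(m, D) = -1 + D² (y(m, D) = D² - 1 = -1 + D²)
t(O) = -1 + O²
K = -2213 (K = (-8 + 3) + (-1 + 5²)*(-92) = -5 + (-1 + 25)*(-92) = -5 + 24*(-92) = -5 - 2208 = -2213)
(-48036 + K)*(31727 + w(-148, 138)) = (-48036 - 2213)*(31727 + 173) = -50249*31900 = -1602943100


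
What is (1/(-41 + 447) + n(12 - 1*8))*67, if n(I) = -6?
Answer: -163145/406 ≈ -401.83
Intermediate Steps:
(1/(-41 + 447) + n(12 - 1*8))*67 = (1/(-41 + 447) - 6)*67 = (1/406 - 6)*67 = -2435/406*67 = -163145/406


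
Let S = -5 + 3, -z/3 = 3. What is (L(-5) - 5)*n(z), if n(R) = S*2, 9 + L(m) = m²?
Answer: -44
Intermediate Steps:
z = -9 (z = -3*3 = -9)
S = -2
L(m) = -9 + m²
n(R) = -4 (n(R) = -2*2 = -4)
(L(-5) - 5)*n(z) = ((-9 + (-5)²) - 5)*(-4) = ((-9 + 25) - 5)*(-4) = (16 - 5)*(-4) = 11*(-4) = -44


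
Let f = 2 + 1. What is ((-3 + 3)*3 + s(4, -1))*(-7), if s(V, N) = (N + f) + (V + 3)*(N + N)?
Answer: 84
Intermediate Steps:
f = 3
s(V, N) = 3 + N + 2*N*(3 + V) (s(V, N) = (N + 3) + (V + 3)*(N + N) = (3 + N) + (3 + V)*(2*N) = (3 + N) + 2*N*(3 + V) = 3 + N + 2*N*(3 + V))
((-3 + 3)*3 + s(4, -1))*(-7) = ((-3 + 3)*3 + (3 + 7*(-1) + 2*(-1)*4))*(-7) = (0*3 + (3 - 7 - 8))*(-7) = (0 - 12)*(-7) = -12*(-7) = 84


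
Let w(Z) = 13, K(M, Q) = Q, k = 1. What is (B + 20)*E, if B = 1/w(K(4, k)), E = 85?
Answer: 22185/13 ≈ 1706.5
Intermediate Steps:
B = 1/13 ≈ 0.076923
(B + 20)*E = (1/13 + 20)*85 = (261/13)*85 = 22185/13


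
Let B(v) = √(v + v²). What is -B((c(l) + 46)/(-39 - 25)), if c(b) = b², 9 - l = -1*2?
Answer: -√17201/64 ≈ -2.0493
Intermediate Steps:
l = 11 (l = 9 - (-1)*2 = 9 - 1*(-2) = 9 + 2 = 11)
-B((c(l) + 46)/(-39 - 25)) = -√(((11² + 46)/(-39 - 25))*(1 + (11² + 46)/(-39 - 25))) = -√(((121 + 46)/(-64))*(1 + (121 + 46)/(-64))) = -√((167*(-1/64))*(1 + 167*(-1/64))) = -√(-167*(1 - 167/64)/64) = -√(-167/64*(-103/64)) = -√(17201/4096) = -√17201/64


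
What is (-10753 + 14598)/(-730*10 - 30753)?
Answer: -3845/38053 ≈ -0.10104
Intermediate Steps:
(-10753 + 14598)/(-730*10 - 30753) = 3845/(-7300 - 30753) = 3845/(-38053) = 3845*(-1/38053) = -3845/38053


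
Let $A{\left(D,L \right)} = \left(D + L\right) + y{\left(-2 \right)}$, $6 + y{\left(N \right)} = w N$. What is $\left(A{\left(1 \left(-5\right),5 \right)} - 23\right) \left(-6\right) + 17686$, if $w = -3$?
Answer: $17824$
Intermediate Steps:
$y{\left(N \right)} = -6 - 3 N$
$A{\left(D,L \right)} = D + L$ ($A{\left(D,L \right)} = \left(D + L\right) - 0 = \left(D + L\right) + \left(-6 + 6\right) = \left(D + L\right) + 0 = D + L$)
$\left(A{\left(1 \left(-5\right),5 \right)} - 23\right) \left(-6\right) + 17686 = \left(\left(1 \left(-5\right) + 5\right) - 23\right) \left(-6\right) + 17686 = \left(\left(-5 + 5\right) - 23\right) \left(-6\right) + 17686 = \left(0 - 23\right) \left(-6\right) + 17686 = \left(-23\right) \left(-6\right) + 17686 = 138 + 17686 = 17824$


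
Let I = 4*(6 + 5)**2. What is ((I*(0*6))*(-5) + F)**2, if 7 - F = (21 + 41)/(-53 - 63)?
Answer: 190969/3364 ≈ 56.768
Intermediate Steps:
F = 437/58 (F = 7 - (21 + 41)/(-53 - 63) = 7 - 62/(-116) = 7 - 62*(-1)/116 = 7 - 1*(-31/58) = 7 + 31/58 = 437/58 ≈ 7.5345)
I = 484 (I = 4*11**2 = 4*121 = 484)
((I*(0*6))*(-5) + F)**2 = ((484*(0*6))*(-5) + 437/58)**2 = ((484*0)*(-5) + 437/58)**2 = (0*(-5) + 437/58)**2 = (0 + 437/58)**2 = (437/58)**2 = 190969/3364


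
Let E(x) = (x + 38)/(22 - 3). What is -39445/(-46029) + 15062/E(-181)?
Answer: -13166846527/6582147 ≈ -2000.4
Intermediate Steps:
E(x) = 2 + x/19 (E(x) = (38 + x)/19 = (38 + x)*(1/19) = 2 + x/19)
-39445/(-46029) + 15062/E(-181) = -39445/(-46029) + 15062/(2 + (1/19)*(-181)) = -39445*(-1/46029) + 15062/(2 - 181/19) = 39445/46029 + 15062/(-143/19) = 39445/46029 + 15062*(-19/143) = 39445/46029 - 286178/143 = -13166846527/6582147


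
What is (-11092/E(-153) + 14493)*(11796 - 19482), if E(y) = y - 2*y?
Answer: -1884211798/17 ≈ -1.1084e+8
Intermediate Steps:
E(y) = -y
(-11092/E(-153) + 14493)*(11796 - 19482) = (-11092/((-1*(-153))) + 14493)*(11796 - 19482) = (-11092/153 + 14493)*(-7686) = (2206337/153)*(-7686) = -1884211798/17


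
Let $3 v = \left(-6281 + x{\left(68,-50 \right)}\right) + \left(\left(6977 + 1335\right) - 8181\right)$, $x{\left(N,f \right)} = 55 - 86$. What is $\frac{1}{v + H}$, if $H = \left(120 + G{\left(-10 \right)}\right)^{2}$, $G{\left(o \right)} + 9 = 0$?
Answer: $\frac{3}{30782} \approx 9.746 \cdot 10^{-5}$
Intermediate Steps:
$G{\left(o \right)} = -9$ ($G{\left(o \right)} = -9 + 0 = -9$)
$x{\left(N,f \right)} = -31$ ($x{\left(N,f \right)} = 55 - 86 = -31$)
$H = 12321$ ($H = \left(120 - 9\right)^{2} = 111^{2} = 12321$)
$v = - \frac{6181}{3}$ ($v = \frac{\left(-6281 - 31\right) + \left(\left(6977 + 1335\right) - 8181\right)}{3} = \frac{-6312 + \left(8312 - 8181\right)}{3} = \frac{-6312 + 131}{3} = \frac{1}{3} \left(-6181\right) = - \frac{6181}{3} \approx -2060.3$)
$\frac{1}{v + H} = \frac{1}{- \frac{6181}{3} + 12321} = \frac{1}{\frac{30782}{3}} = \frac{3}{30782}$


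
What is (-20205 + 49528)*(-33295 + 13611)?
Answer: -577193932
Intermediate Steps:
(-20205 + 49528)*(-33295 + 13611) = 29323*(-19684) = -577193932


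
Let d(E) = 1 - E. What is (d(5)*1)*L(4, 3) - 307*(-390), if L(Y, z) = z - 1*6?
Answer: 119742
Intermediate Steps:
L(Y, z) = -6 + z (L(Y, z) = z - 6 = -6 + z)
(d(5)*1)*L(4, 3) - 307*(-390) = ((1 - 1*5)*1)*(-6 + 3) - 307*(-390) = ((1 - 5)*1)*(-3) + 119730 = -4*1*(-3) + 119730 = -4*(-3) + 119730 = 12 + 119730 = 119742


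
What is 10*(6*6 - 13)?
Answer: 230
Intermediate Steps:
10*(6*6 - 13) = 10*(36 - 13) = 10*23 = 230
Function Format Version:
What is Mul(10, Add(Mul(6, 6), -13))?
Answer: 230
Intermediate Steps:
Mul(10, Add(Mul(6, 6), -13)) = Mul(10, Add(36, -13)) = Mul(10, 23) = 230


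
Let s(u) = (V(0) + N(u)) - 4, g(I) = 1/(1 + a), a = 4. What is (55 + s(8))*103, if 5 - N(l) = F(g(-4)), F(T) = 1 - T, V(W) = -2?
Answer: 27398/5 ≈ 5479.6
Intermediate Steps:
g(I) = ⅕ (g(I) = 1/(1 + 4) = 1/5 = ⅕)
N(l) = 21/5 (N(l) = 5 - (1 - 1*⅕) = 5 - (1 - ⅕) = 5 - 1*⅘ = 5 - ⅘ = 21/5)
s(u) = -9/5 (s(u) = (-2 + 21/5) - 4 = 11/5 - 4 = -9/5)
(55 + s(8))*103 = (55 - 9/5)*103 = (266/5)*103 = 27398/5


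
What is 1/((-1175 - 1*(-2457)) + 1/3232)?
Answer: 3232/4143425 ≈ 0.00078003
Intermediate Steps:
1/((-1175 - 1*(-2457)) + 1/3232) = 1/((-1175 + 2457) + 1/3232) = 1/(1282 + 1/3232) = 1/(4143425/3232) = 3232/4143425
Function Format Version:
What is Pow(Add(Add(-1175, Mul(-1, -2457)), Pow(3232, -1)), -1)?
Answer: Rational(3232, 4143425) ≈ 0.00078003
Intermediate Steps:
Pow(Add(Add(-1175, Mul(-1, -2457)), Pow(3232, -1)), -1) = Pow(Add(Add(-1175, 2457), Rational(1, 3232)), -1) = Pow(Add(1282, Rational(1, 3232)), -1) = Pow(Rational(4143425, 3232), -1) = Rational(3232, 4143425)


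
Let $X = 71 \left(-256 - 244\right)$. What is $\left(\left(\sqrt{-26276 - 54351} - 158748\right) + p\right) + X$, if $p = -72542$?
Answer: $-266790 + i \sqrt{80627} \approx -2.6679 \cdot 10^{5} + 283.95 i$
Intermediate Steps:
$X = -35500$ ($X = 71 \left(-500\right) = -35500$)
$\left(\left(\sqrt{-26276 - 54351} - 158748\right) + p\right) + X = \left(\left(\sqrt{-26276 - 54351} - 158748\right) - 72542\right) - 35500 = \left(\left(\sqrt{-80627} - 158748\right) - 72542\right) - 35500 = \left(\left(i \sqrt{80627} - 158748\right) - 72542\right) - 35500 = \left(\left(-158748 + i \sqrt{80627}\right) - 72542\right) - 35500 = \left(-231290 + i \sqrt{80627}\right) - 35500 = -266790 + i \sqrt{80627}$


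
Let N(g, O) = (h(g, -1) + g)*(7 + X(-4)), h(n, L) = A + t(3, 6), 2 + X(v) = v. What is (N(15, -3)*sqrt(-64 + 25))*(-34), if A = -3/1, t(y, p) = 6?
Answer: -612*I*sqrt(39) ≈ -3821.9*I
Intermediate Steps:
X(v) = -2 + v
A = -3 (A = -3*1 = -3)
h(n, L) = 3 (h(n, L) = -3 + 6 = 3)
N(g, O) = 3 + g (N(g, O) = (3 + g)*(7 + (-2 - 4)) = (3 + g)*(7 - 6) = (3 + g)*1 = 3 + g)
(N(15, -3)*sqrt(-64 + 25))*(-34) = ((3 + 15)*sqrt(-64 + 25))*(-34) = (18*sqrt(-39))*(-34) = (18*(I*sqrt(39)))*(-34) = (18*I*sqrt(39))*(-34) = -612*I*sqrt(39)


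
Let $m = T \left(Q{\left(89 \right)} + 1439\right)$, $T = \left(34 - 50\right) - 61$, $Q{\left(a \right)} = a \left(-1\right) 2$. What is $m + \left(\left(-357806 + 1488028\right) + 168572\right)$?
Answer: $1201697$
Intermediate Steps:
$Q{\left(a \right)} = - 2 a$ ($Q{\left(a \right)} = - a 2 = - 2 a$)
$T = -77$ ($T = -16 - 61 = -77$)
$m = -97097$ ($m = - 77 \left(\left(-2\right) 89 + 1439\right) = - 77 \left(-178 + 1439\right) = \left(-77\right) 1261 = -97097$)
$m + \left(\left(-357806 + 1488028\right) + 168572\right) = -97097 + \left(\left(-357806 + 1488028\right) + 168572\right) = -97097 + \left(1130222 + 168572\right) = -97097 + 1298794 = 1201697$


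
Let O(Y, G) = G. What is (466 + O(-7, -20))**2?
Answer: 198916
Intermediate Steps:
(466 + O(-7, -20))**2 = (466 - 20)**2 = 446**2 = 198916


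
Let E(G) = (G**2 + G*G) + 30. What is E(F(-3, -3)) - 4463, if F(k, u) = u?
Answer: -4415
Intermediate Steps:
E(G) = 30 + 2*G**2 (E(G) = (G**2 + G**2) + 30 = 2*G**2 + 30 = 30 + 2*G**2)
E(F(-3, -3)) - 4463 = (30 + 2*(-3)**2) - 4463 = (30 + 2*9) - 4463 = (30 + 18) - 4463 = 48 - 4463 = -4415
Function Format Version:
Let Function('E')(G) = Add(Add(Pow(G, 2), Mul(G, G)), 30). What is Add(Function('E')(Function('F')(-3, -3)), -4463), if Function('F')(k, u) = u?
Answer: -4415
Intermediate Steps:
Function('E')(G) = Add(30, Mul(2, Pow(G, 2))) (Function('E')(G) = Add(Add(Pow(G, 2), Pow(G, 2)), 30) = Add(Mul(2, Pow(G, 2)), 30) = Add(30, Mul(2, Pow(G, 2))))
Add(Function('E')(Function('F')(-3, -3)), -4463) = Add(Add(30, Mul(2, Pow(-3, 2))), -4463) = Add(Add(30, Mul(2, 9)), -4463) = Add(Add(30, 18), -4463) = Add(48, -4463) = -4415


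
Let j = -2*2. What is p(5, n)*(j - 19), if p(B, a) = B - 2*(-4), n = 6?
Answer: -299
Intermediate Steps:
j = -4
p(B, a) = 8 + B (p(B, a) = B + 8 = 8 + B)
p(5, n)*(j - 19) = (8 + 5)*(-4 - 19) = 13*(-23) = -299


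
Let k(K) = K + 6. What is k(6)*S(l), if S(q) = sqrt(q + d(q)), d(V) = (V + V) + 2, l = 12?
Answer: 12*sqrt(38) ≈ 73.973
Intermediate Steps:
d(V) = 2 + 2*V (d(V) = 2*V + 2 = 2 + 2*V)
k(K) = 6 + K
S(q) = sqrt(2 + 3*q) (S(q) = sqrt(q + (2 + 2*q)) = sqrt(2 + 3*q))
k(6)*S(l) = (6 + 6)*sqrt(2 + 3*12) = 12*sqrt(2 + 36) = 12*sqrt(38)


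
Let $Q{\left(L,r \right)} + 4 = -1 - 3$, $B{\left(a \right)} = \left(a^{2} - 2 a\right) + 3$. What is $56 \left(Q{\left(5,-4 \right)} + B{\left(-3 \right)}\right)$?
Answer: $560$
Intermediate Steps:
$B{\left(a \right)} = 3 + a^{2} - 2 a$
$Q{\left(L,r \right)} = -8$ ($Q{\left(L,r \right)} = -4 - 4 = -8$)
$56 \left(Q{\left(5,-4 \right)} + B{\left(-3 \right)}\right) = 56 \left(-8 + \left(3 + \left(-3\right)^{2} - -6\right)\right) = 56 \left(-8 + \left(3 + 9 + 6\right)\right) = 56 \left(-8 + 18\right) = 56 \cdot 10 = 560$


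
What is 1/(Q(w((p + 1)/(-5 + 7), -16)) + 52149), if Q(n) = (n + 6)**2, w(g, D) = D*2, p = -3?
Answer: 1/52825 ≈ 1.8930e-5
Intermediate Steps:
w(g, D) = 2*D
Q(n) = (6 + n)**2
1/(Q(w((p + 1)/(-5 + 7), -16)) + 52149) = 1/((6 + 2*(-16))**2 + 52149) = 1/((6 - 32)**2 + 52149) = 1/((-26)**2 + 52149) = 1/(676 + 52149) = 1/52825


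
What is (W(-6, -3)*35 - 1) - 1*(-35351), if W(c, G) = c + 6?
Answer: 35350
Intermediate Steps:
W(c, G) = 6 + c
(W(-6, -3)*35 - 1) - 1*(-35351) = ((6 - 6)*35 - 1) - 1*(-35351) = (0*35 - 1) + 35351 = (0 - 1) + 35351 = -1 + 35351 = 35350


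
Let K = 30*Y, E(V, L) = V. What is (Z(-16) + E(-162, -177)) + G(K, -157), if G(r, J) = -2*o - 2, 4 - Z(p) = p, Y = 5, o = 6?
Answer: -156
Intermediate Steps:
Z(p) = 4 - p
K = 150 (K = 30*5 = 150)
G(r, J) = -14 (G(r, J) = -2*6 - 2 = -12 - 2 = -14)
(Z(-16) + E(-162, -177)) + G(K, -157) = ((4 - 1*(-16)) - 162) - 14 = ((4 + 16) - 162) - 14 = (20 - 162) - 14 = -142 - 14 = -156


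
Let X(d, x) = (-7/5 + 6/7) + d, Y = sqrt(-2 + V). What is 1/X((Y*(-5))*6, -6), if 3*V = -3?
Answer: -665/3307861 + 36750*I*sqrt(3)/3307861 ≈ -0.00020104 + 0.019243*I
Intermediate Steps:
V = -1 (V = (1/3)*(-3) = -1)
Y = I*sqrt(3) (Y = sqrt(-2 - 1) = sqrt(-3) = I*sqrt(3) ≈ 1.732*I)
X(d, x) = -19/35 + d (X(d, x) = (-7*1/5 + 6*(1/7)) + d = (-7/5 + 6/7) + d = -19/35 + d)
1/X((Y*(-5))*6, -6) = 1/(-19/35 + ((I*sqrt(3))*(-5))*6) = 1/(-19/35 - 5*I*sqrt(3)*6) = 1/(-19/35 - 30*I*sqrt(3))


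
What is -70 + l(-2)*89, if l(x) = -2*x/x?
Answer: -248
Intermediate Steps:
l(x) = -2 (l(x) = -2*1 = -2)
-70 + l(-2)*89 = -70 - 2*89 = -70 - 178 = -248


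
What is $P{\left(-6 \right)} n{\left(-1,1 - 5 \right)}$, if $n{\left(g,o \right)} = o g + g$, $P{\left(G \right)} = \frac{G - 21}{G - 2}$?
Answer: $\frac{81}{8} \approx 10.125$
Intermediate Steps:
$P{\left(G \right)} = \frac{-21 + G}{-2 + G}$
$n{\left(g,o \right)} = g + g o$ ($n{\left(g,o \right)} = g o + g = g + g o$)
$P{\left(-6 \right)} n{\left(-1,1 - 5 \right)} = \frac{-21 - 6}{-2 - 6} \left(- (1 + \left(1 - 5\right))\right) = \frac{1}{-8} \left(-27\right) \left(- (1 + \left(1 - 5\right))\right) = \left(- \frac{1}{8}\right) \left(-27\right) \left(- (1 - 4)\right) = \frac{27 \left(\left(-1\right) \left(-3\right)\right)}{8} = \frac{27}{8} \cdot 3 = \frac{81}{8}$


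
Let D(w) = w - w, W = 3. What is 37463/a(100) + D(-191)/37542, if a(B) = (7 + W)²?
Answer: 37463/100 ≈ 374.63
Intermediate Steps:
D(w) = 0
a(B) = 100 (a(B) = (7 + 3)² = 10² = 100)
37463/a(100) + D(-191)/37542 = 37463/100 + 0/37542 = 37463*(1/100) + 0*(1/37542) = 37463/100 + 0 = 37463/100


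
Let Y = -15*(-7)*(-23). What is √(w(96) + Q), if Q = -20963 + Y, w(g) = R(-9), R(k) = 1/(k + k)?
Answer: I*√841610/6 ≈ 152.9*I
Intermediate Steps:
R(k) = 1/(2*k)
w(g) = -1/18 (w(g) = (½)/(-9) = (½)*(-⅑) = -1/18)
Y = -2415 (Y = 105*(-23) = -2415)
Q = -23378 (Q = -20963 - 2415 = -23378)
√(w(96) + Q) = √(-1/18 - 23378) = √(-420805/18) = I*√841610/6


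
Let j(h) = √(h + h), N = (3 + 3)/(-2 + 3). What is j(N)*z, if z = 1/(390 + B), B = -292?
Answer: √3/49 ≈ 0.035348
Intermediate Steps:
N = 6 (N = 6/1 = 6*1 = 6)
j(h) = √2*√h (j(h) = √(2*h) = √2*√h)
z = 1/98 (z = 1/(390 - 292) = 1/98 ≈ 0.010204)
j(N)*z = (√2*√6)*(1/98) = (2*√3)*(1/98) = √3/49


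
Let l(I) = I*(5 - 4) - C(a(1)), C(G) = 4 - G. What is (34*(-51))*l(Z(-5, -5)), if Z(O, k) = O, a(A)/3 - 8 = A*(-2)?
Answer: -15606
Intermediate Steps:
a(A) = 24 - 6*A (a(A) = 24 + 3*(A*(-2)) = 24 + 3*(-2*A) = 24 - 6*A)
l(I) = 14 + I (l(I) = I*(5 - 4) - (4 - (24 - 6*1)) = I*1 - (4 - (24 - 6)) = I - (4 - 1*18) = I - (4 - 18) = I - 1*(-14) = I + 14 = 14 + I)
(34*(-51))*l(Z(-5, -5)) = (34*(-51))*(14 - 5) = -1734*9 = -15606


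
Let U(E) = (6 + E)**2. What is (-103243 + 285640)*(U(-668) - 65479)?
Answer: 67991217705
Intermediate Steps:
(-103243 + 285640)*(U(-668) - 65479) = (-103243 + 285640)*((6 - 668)**2 - 65479) = 182397*((-662)**2 - 65479) = 182397*(438244 - 65479) = 182397*372765 = 67991217705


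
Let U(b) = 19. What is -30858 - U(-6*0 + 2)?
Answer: -30877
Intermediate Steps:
-30858 - U(-6*0 + 2) = -30858 - 1*19 = -30858 - 19 = -30877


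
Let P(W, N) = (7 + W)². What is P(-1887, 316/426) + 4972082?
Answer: 8506482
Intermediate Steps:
P(-1887, 316/426) + 4972082 = (7 - 1887)² + 4972082 = (-1880)² + 4972082 = 3534400 + 4972082 = 8506482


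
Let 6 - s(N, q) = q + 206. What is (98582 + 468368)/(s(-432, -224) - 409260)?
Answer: -283475/204618 ≈ -1.3854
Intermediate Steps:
s(N, q) = -200 - q (s(N, q) = 6 - (q + 206) = 6 - (206 + q) = 6 + (-206 - q) = -200 - q)
(98582 + 468368)/(s(-432, -224) - 409260) = (98582 + 468368)/((-200 - 1*(-224)) - 409260) = 566950/((-200 + 224) - 409260) = 566950/(24 - 409260) = 566950/(-409236) = 566950*(-1/409236) = -283475/204618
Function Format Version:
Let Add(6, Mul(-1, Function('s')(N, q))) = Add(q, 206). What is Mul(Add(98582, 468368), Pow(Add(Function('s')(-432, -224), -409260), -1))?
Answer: Rational(-283475, 204618) ≈ -1.3854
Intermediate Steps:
Function('s')(N, q) = Add(-200, Mul(-1, q)) (Function('s')(N, q) = Add(6, Mul(-1, Add(q, 206))) = Add(6, Mul(-1, Add(206, q))) = Add(6, Add(-206, Mul(-1, q))) = Add(-200, Mul(-1, q)))
Mul(Add(98582, 468368), Pow(Add(Function('s')(-432, -224), -409260), -1)) = Mul(Add(98582, 468368), Pow(Add(Add(-200, Mul(-1, -224)), -409260), -1)) = Mul(566950, Pow(Add(Add(-200, 224), -409260), -1)) = Mul(566950, Pow(Add(24, -409260), -1)) = Mul(566950, Pow(-409236, -1)) = Mul(566950, Rational(-1, 409236)) = Rational(-283475, 204618)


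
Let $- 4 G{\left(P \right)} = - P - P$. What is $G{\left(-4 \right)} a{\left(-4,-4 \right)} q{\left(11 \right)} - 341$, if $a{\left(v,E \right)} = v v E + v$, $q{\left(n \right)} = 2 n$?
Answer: $2651$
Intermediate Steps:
$a{\left(v,E \right)} = v + E v^{2}$ ($a{\left(v,E \right)} = v^{2} E + v = E v^{2} + v = v + E v^{2}$)
$G{\left(P \right)} = \frac{P}{2}$ ($G{\left(P \right)} = - \frac{- P - P}{4} = - \frac{\left(-2\right) P}{4} = \frac{P}{2}$)
$G{\left(-4 \right)} a{\left(-4,-4 \right)} q{\left(11 \right)} - 341 = \frac{1}{2} \left(-4\right) \left(- 4 \left(1 - -16\right)\right) 2 \cdot 11 - 341 = - 2 \left(- 4 \left(1 + 16\right)\right) 22 - 341 = - 2 \left(\left(-4\right) 17\right) 22 - 341 = \left(-2\right) \left(-68\right) 22 - 341 = 136 \cdot 22 - 341 = 2992 - 341 = 2651$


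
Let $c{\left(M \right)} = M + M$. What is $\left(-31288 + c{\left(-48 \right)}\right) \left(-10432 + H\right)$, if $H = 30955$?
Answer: $-644093832$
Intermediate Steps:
$c{\left(M \right)} = 2 M$
$\left(-31288 + c{\left(-48 \right)}\right) \left(-10432 + H\right) = \left(-31288 + 2 \left(-48\right)\right) \left(-10432 + 30955\right) = \left(-31288 - 96\right) 20523 = \left(-31384\right) 20523 = -644093832$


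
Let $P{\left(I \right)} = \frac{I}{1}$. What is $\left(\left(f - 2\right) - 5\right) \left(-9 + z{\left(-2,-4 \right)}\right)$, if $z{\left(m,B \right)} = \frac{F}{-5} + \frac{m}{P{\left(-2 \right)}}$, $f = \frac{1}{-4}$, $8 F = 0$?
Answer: $58$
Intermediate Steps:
$F = 0$ ($F = \frac{1}{8} \cdot 0 = 0$)
$f = - \frac{1}{4} \approx -0.25$
$P{\left(I \right)} = I$ ($P{\left(I \right)} = I 1 = I$)
$z{\left(m,B \right)} = - \frac{m}{2}$ ($z{\left(m,B \right)} = \frac{0}{-5} + \frac{m}{-2} = 0 \left(- \frac{1}{5}\right) + m \left(- \frac{1}{2}\right) = 0 - \frac{m}{2} = - \frac{m}{2}$)
$\left(\left(f - 2\right) - 5\right) \left(-9 + z{\left(-2,-4 \right)}\right) = \left(\left(- \frac{1}{4} - 2\right) - 5\right) \left(-9 - -1\right) = \left(- \frac{9}{4} - 5\right) \left(-9 + 1\right) = \left(- \frac{29}{4}\right) \left(-8\right) = 58$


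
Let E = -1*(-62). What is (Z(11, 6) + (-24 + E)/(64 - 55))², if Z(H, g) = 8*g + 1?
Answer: 229441/81 ≈ 2832.6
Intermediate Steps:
Z(H, g) = 1 + 8*g
E = 62
(Z(11, 6) + (-24 + E)/(64 - 55))² = ((1 + 8*6) + (-24 + 62)/(64 - 55))² = ((1 + 48) + 38/9)² = (49 + 38*(⅑))² = (49 + 38/9)² = (479/9)² = 229441/81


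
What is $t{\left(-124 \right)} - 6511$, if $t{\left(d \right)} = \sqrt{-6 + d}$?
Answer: $-6511 + i \sqrt{130} \approx -6511.0 + 11.402 i$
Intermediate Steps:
$t{\left(-124 \right)} - 6511 = \sqrt{-6 - 124} - 6511 = \sqrt{-130} - 6511 = i \sqrt{130} - 6511 = -6511 + i \sqrt{130}$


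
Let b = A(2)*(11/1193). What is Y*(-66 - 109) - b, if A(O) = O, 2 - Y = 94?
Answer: 19207278/1193 ≈ 16100.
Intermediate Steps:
Y = -92 (Y = 2 - 1*94 = 2 - 94 = -92)
b = 22/1193 (b = 2*(11/1193) = 22/1193 ≈ 0.018441)
Y*(-66 - 109) - b = -92*(-66 - 109) - 1*22/1193 = -92*(-175) - 22/1193 = 16100 - 22/1193 = 19207278/1193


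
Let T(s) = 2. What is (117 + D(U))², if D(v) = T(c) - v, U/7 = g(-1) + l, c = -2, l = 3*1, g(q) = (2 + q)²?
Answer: 8281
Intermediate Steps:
l = 3
U = 28 (U = 7*((2 - 1)² + 3) = 7*(1² + 3) = 7*(1 + 3) = 7*4 = 28)
D(v) = 2 - v
(117 + D(U))² = (117 + (2 - 1*28))² = (117 + (2 - 28))² = (117 - 26)² = 91² = 8281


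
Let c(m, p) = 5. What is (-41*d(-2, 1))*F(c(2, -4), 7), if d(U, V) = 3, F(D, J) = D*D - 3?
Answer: -2706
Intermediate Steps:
F(D, J) = -3 + D² (F(D, J) = D² - 3 = -3 + D²)
(-41*d(-2, 1))*F(c(2, -4), 7) = (-41*3)*(-3 + 5²) = -123*(-3 + 25) = -123*22 = -2706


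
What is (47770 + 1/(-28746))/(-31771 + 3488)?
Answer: -1373196419/813023118 ≈ -1.6890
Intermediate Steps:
(47770 + 1/(-28746))/(-31771 + 3488) = (47770 - 1/28746)/(-28283) = (1373196419/28746)*(-1/28283) = -1373196419/813023118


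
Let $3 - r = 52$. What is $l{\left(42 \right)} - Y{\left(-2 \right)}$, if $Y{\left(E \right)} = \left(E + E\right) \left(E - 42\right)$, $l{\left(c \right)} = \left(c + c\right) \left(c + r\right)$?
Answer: $-764$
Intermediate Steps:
$r = -49$ ($r = 3 - 52 = -49$)
$l{\left(c \right)} = 2 c \left(-49 + c\right)$ ($l{\left(c \right)} = \left(c + c\right) \left(c - 49\right) = 2 c \left(-49 + c\right)$)
$Y{\left(E \right)} = 2 E \left(-42 + E\right)$
$l{\left(42 \right)} - Y{\left(-2 \right)} = 2 \cdot 42 \left(-49 + 42\right) - 2 \left(-2\right) \left(-42 - 2\right) = 2 \cdot 42 \left(-7\right) - 2 \left(-2\right) \left(-44\right) = -588 - 176 = -764$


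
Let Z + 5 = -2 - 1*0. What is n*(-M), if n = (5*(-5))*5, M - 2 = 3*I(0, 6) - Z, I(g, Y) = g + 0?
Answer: 1125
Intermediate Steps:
I(g, Y) = g
Z = -7 (Z = -5 + (-2 - 1*0) = -5 + (-2 + 0) = -5 - 2 = -7)
M = 9 (M = 2 + (3*0 - 1*(-7)) = 2 + (0 + 7) = 2 + 7 = 9)
n = -125 (n = -25*5 = -125)
n*(-M) = -(-125)*9 = -125*(-9) = 1125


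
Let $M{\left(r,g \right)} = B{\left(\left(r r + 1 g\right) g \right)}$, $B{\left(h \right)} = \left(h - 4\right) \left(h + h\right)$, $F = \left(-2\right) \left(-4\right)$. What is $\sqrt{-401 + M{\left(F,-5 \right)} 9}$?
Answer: $\sqrt{1587289} \approx 1259.9$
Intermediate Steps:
$F = 8$
$B{\left(h \right)} = 2 h \left(-4 + h\right)$ ($B{\left(h \right)} = \left(-4 + h\right) 2 h = 2 h \left(-4 + h\right)$)
$M{\left(r,g \right)} = 2 g \left(-4 + g \left(g + r^{2}\right)\right) \left(g + r^{2}\right)$ ($M{\left(r,g \right)} = 2 \left(r r + 1 g\right) g \left(-4 + \left(r r + 1 g\right) g\right) = 2 \left(r^{2} + g\right) g \left(-4 + \left(r^{2} + g\right) g\right) = 2 \left(g + r^{2}\right) g \left(-4 + \left(g + r^{2}\right) g\right) = 2 g \left(g + r^{2}\right) \left(-4 + g \left(g + r^{2}\right)\right) = 2 g \left(-4 + g \left(g + r^{2}\right)\right) \left(g + r^{2}\right)$)
$\sqrt{-401 + M{\left(F,-5 \right)} 9} = \sqrt{-401 + 2 \left(-5\right) \left(-4 - 5 \left(-5 + 8^{2}\right)\right) \left(-5 + 8^{2}\right) 9} = \sqrt{-401 + 2 \left(-5\right) \left(-4 - 5 \left(-5 + 64\right)\right) \left(-5 + 64\right) 9} = \sqrt{-401 + 2 \left(-5\right) \left(-4 - 295\right) 59 \cdot 9} = \sqrt{-401 + 2 \left(-5\right) \left(-299\right) 59 \cdot 9} = \sqrt{-401 + 176410 \cdot 9} = \sqrt{-401 + 1587690} = \sqrt{1587289}$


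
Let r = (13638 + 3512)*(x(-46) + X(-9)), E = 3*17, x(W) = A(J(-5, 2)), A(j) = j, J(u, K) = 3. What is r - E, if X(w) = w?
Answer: -102951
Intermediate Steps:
x(W) = 3
E = 51
r = -102900 (r = (13638 + 3512)*(3 - 9) = 17150*(-6) = -102900)
r - E = -102900 - 1*51 = -102900 - 51 = -102951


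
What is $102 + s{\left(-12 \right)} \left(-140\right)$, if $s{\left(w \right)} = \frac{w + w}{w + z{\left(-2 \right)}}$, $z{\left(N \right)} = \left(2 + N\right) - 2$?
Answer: $-138$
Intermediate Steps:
$z{\left(N \right)} = N$
$s{\left(w \right)} = \frac{2 w}{-2 + w}$ ($s{\left(w \right)} = \frac{w + w}{w - 2} = \frac{2 w}{-2 + w}$)
$102 + s{\left(-12 \right)} \left(-140\right) = 102 + 2 \left(-12\right) \frac{1}{-2 - 12} \left(-140\right) = 102 + 2 \left(-12\right) \frac{1}{-14} \left(-140\right) = 102 + 2 \left(-12\right) \left(- \frac{1}{14}\right) \left(-140\right) = 102 + \frac{12}{7} \left(-140\right) = 102 - 240 = -138$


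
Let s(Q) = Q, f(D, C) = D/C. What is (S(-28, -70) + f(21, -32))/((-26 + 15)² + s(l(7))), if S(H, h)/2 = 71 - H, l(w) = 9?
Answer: 1263/832 ≈ 1.5180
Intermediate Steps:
S(H, h) = 142 - 2*H (S(H, h) = 2*(71 - H) = 142 - 2*H)
(S(-28, -70) + f(21, -32))/((-26 + 15)² + s(l(7))) = ((142 - 2*(-28)) + 21/(-32))/((-26 + 15)² + 9) = ((142 + 56) + 21*(-1/32))/((-11)² + 9) = (198 - 21/32)/(121 + 9) = (6315/32)/130 = (6315/32)*(1/130) = 1263/832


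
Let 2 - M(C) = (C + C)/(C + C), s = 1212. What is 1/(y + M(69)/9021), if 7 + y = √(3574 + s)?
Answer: 284820033/192744900655 + 81378441*√4786/385489801310 ≈ 0.016082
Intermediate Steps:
M(C) = 1 (M(C) = 2 - (C + C)/(C + C) = 2 - 2*C/(2*C) = 2 - 2*C*1/(2*C) = 2 - 1*1 = 2 - 1 = 1)
y = -7 + √4786 (y = -7 + √(3574 + 1212) = -7 + √4786 ≈ 62.181)
1/(y + M(69)/9021) = 1/((-7 + √4786) + 1/9021) = 1/(-63146/9021 + √4786)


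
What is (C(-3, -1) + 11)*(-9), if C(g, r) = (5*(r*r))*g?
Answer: 36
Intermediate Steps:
C(g, r) = 5*g*r² (C(g, r) = (5*r²)*g = 5*g*r²)
(C(-3, -1) + 11)*(-9) = (5*(-3)*(-1)² + 11)*(-9) = (5*(-3)*1 + 11)*(-9) = (-15 + 11)*(-9) = -4*(-9) = 36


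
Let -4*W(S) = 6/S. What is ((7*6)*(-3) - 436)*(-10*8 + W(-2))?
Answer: 89077/2 ≈ 44539.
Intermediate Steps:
W(S) = -3/(2*S)
((7*6)*(-3) - 436)*(-10*8 + W(-2)) = ((7*6)*(-3) - 436)*(-10*8 - 3/2/(-2)) = (42*(-3) - 436)*(-80 - 3/2*(-1/2)) = (-126 - 436)*(-80 + 3/4) = -562*(-317/4) = 89077/2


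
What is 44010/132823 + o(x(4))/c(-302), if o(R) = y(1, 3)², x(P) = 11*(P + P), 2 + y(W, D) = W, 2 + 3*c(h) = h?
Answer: 12980571/40378192 ≈ 0.32148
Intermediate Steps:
c(h) = -⅔ + h/3
y(W, D) = -2 + W
x(P) = 22*P (x(P) = 11*(2*P) = 22*P)
o(R) = 1 (o(R) = (-2 + 1)² = (-1)² = 1)
44010/132823 + o(x(4))/c(-302) = 44010/132823 + 1/(-⅔ + (⅓)*(-302)) = 44010*(1/132823) + 1/(-⅔ - 302/3) = 44010/132823 + 1/(-304/3) = 44010/132823 + 1*(-3/304) = 44010/132823 - 3/304 = 12980571/40378192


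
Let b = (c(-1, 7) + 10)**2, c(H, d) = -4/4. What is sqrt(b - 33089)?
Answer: 4*I*sqrt(2063) ≈ 181.68*I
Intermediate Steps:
c(H, d) = -1 (c(H, d) = -4*1/4 = -1)
b = 81 (b = (-1 + 10)**2 = 9**2 = 81)
sqrt(b - 33089) = sqrt(81 - 33089) = sqrt(-33008) = 4*I*sqrt(2063)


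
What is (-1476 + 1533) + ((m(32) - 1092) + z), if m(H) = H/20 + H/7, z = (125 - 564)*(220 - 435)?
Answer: 3267466/35 ≈ 93356.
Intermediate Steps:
z = 94385 (z = -439*(-215) = 94385)
m(H) = 27*H/140 (m(H) = H*(1/20) + H*(⅐) = H/20 + H/7 = 27*H/140)
(-1476 + 1533) + ((m(32) - 1092) + z) = (-1476 + 1533) + (((27/140)*32 - 1092) + 94385) = 57 + ((216/35 - 1092) + 94385) = 57 + (-38004/35 + 94385) = 57 + 3265471/35 = 3267466/35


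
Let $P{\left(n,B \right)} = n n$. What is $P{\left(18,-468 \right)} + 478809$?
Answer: $479133$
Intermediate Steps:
$P{\left(n,B \right)} = n^{2}$
$P{\left(18,-468 \right)} + 478809 = 18^{2} + 478809 = 324 + 478809 = 479133$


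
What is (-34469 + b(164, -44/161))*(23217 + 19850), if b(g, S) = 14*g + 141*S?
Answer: -223347916819/161 ≈ -1.3873e+9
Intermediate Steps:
(-34469 + b(164, -44/161))*(23217 + 19850) = (-34469 + (14*164 + 141*(-44/161)))*(23217 + 19850) = (-34469 + (2296 + 141*(-44*1/161)))*43067 = (-34469 + (2296 + 141*(-44/161)))*43067 = (-34469 + (2296 - 6204/161))*43067 = (-34469 + 363452/161)*43067 = -5186057/161*43067 = -223347916819/161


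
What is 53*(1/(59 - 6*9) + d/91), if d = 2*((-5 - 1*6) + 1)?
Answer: -477/455 ≈ -1.0484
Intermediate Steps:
d = -20 (d = 2*((-5 - 6) + 1) = 2*(-11 + 1) = 2*(-10) = -20)
53*(1/(59 - 6*9) + d/91) = 53*(1/(59 - 6*9) - 20/91) = 53*(1/(59 - 54) - 20*1/91) = 53*(1/5 - 20/91) = 53*(⅕ - 20/91) = 53*(-9/455) = -477/455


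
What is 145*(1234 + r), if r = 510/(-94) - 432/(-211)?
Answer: 1769591165/9917 ≈ 1.7844e+5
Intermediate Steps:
r = -33501/9917 (r = 510*(-1/94) - 432*(-1/211) = -255/47 + 432/211 = -33501/9917 ≈ -3.3781)
145*(1234 + r) = 145*(1234 - 33501/9917) = 145*(12204077/9917) = 1769591165/9917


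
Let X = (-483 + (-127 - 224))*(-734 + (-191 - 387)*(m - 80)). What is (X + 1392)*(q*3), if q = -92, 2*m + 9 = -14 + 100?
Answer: 5352084360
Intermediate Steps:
m = 77/2 (m = -9/2 + (-14 + 100)/2 = -9/2 + (½)*86 = -9/2 + 43 = 77/2 ≈ 38.500)
X = -19393002 (X = (-483 + (-127 - 224))*(-734 + (-191 - 387)*(77/2 - 80)) = (-483 - 351)*(-734 - 578*(-83/2)) = -834*(-734 + 23987) = -834*23253 = -19393002)
(X + 1392)*(q*3) = (-19393002 + 1392)*(-92*3) = -19391610*(-276) = 5352084360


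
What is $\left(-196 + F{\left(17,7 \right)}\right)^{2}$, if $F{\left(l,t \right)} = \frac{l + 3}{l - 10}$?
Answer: $\frac{1827904}{49} \approx 37304.0$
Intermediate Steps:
$F{\left(l,t \right)} = \frac{3 + l}{-10 + l}$
$\left(-196 + F{\left(17,7 \right)}\right)^{2} = \left(-196 + \frac{3 + 17}{-10 + 17}\right)^{2} = \left(-196 + \frac{1}{7} \cdot 20\right)^{2} = \left(-196 + \frac{20}{7}\right)^{2} = \left(- \frac{1352}{7}\right)^{2} = \frac{1827904}{49}$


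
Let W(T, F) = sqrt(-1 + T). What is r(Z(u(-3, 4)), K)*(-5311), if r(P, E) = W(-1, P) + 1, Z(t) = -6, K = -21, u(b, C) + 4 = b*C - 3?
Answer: -5311 - 5311*I*sqrt(2) ≈ -5311.0 - 7510.9*I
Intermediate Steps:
u(b, C) = -7 + C*b (u(b, C) = -4 + (b*C - 3) = -4 + (C*b - 3) = -4 + (-3 + C*b) = -7 + C*b)
r(P, E) = 1 + I*sqrt(2) (r(P, E) = sqrt(-1 - 1) + 1 = sqrt(-2) + 1 = I*sqrt(2) + 1 = 1 + I*sqrt(2))
r(Z(u(-3, 4)), K)*(-5311) = (1 + I*sqrt(2))*(-5311) = -5311 - 5311*I*sqrt(2)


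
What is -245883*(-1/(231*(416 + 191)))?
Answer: 7451/4249 ≈ 1.7536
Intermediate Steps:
-245883*(-1/(231*(416 + 191))) = -245883/((-231*607)) = -245883/(-140217) = -245883*(-1/140217) = 7451/4249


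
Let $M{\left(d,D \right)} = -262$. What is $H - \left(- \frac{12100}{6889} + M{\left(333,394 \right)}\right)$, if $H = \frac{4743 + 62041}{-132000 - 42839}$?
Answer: $\frac{317225535126}{1204465871} \approx 263.37$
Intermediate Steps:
$H = - \frac{66784}{174839}$ ($H = \frac{66784}{-174839} = 66784 \left(- \frac{1}{174839}\right) = - \frac{66784}{174839} \approx -0.38197$)
$H - \left(- \frac{12100}{6889} + M{\left(333,394 \right)}\right) = - \frac{66784}{174839} + \left(\left(\frac{220}{166}\right)^{2} - -262\right) = - \frac{66784}{174839} + \left(\left(220 \cdot \frac{1}{166}\right)^{2} + 262\right) = - \frac{66784}{174839} + \left(\left(\frac{110}{83}\right)^{2} + 262\right) = - \frac{66784}{174839} + \left(\frac{12100}{6889} + 262\right) = - \frac{66784}{174839} + \frac{1817018}{6889} = \frac{317225535126}{1204465871}$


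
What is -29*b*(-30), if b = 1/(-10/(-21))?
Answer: 1827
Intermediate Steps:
b = 21/10 (b = 1/(-10*(-1/21)) = 1/(10/21) = 21/10 ≈ 2.1000)
-29*b*(-30) = -29*21/10*(-30) = -609/10*(-30) = 1827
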